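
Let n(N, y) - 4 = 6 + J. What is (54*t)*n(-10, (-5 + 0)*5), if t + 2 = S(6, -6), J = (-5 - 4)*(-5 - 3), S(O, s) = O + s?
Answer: -8856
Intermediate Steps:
J = 72 (J = -9*(-8) = 72)
t = -2 (t = -2 + (6 - 6) = -2 + 0 = -2)
n(N, y) = 82 (n(N, y) = 4 + (6 + 72) = 4 + 78 = 82)
(54*t)*n(-10, (-5 + 0)*5) = (54*(-2))*82 = -108*82 = -8856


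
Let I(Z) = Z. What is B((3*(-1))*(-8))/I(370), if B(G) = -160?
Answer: -16/37 ≈ -0.43243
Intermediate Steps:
B((3*(-1))*(-8))/I(370) = -160/370 = -160*1/370 = -16/37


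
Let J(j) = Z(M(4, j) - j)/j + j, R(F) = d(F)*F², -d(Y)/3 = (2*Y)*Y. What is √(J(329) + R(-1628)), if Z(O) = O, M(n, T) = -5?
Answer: I*√4562056383228407973/329 ≈ 6.4921e+6*I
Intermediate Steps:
d(Y) = -6*Y² (d(Y) = -3*2*Y*Y = -6*Y²)
R(F) = -6*F⁴ (R(F) = (-6*F²)*F² = -6*F⁴)
J(j) = j + (-5 - j)/j (J(j) = (-5 - j)/j + j = j + (-5 - j)/j)
√(J(329) + R(-1628)) = √((-1 + 329 - 5/329) - 6*(-1628)⁴) = √((-1 + 329 - 5*1/329) - 6*7024535347456) = √((-1 + 329 - 5/329) - 42147212084736) = √(107907/329 - 42147212084736) = √(-13866432775770237/329) = I*√4562056383228407973/329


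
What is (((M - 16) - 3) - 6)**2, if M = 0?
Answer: 625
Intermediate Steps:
(((M - 16) - 3) - 6)**2 = (((0 - 16) - 3) - 6)**2 = ((-16 - 3) - 6)**2 = (-19 - 6)**2 = (-25)**2 = 625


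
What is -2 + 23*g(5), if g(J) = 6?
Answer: 136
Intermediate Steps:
-2 + 23*g(5) = -2 + 23*6 = -2 + 138 = 136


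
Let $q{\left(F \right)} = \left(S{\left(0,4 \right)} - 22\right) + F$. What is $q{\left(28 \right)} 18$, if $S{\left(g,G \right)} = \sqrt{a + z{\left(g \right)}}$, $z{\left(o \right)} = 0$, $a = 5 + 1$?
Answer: $108 + 18 \sqrt{6} \approx 152.09$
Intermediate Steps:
$a = 6$
$S{\left(g,G \right)} = \sqrt{6}$ ($S{\left(g,G \right)} = \sqrt{6 + 0} = \sqrt{6}$)
$q{\left(F \right)} = -22 + F + \sqrt{6}$ ($q{\left(F \right)} = \left(\sqrt{6} - 22\right) + F = \left(-22 + \sqrt{6}\right) + F = -22 + F + \sqrt{6}$)
$q{\left(28 \right)} 18 = \left(-22 + 28 + \sqrt{6}\right) 18 = \left(6 + \sqrt{6}\right) 18 = 108 + 18 \sqrt{6}$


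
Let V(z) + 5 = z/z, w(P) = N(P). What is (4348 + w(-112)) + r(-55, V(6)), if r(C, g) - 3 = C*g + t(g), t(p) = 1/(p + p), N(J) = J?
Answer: 35671/8 ≈ 4458.9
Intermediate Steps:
w(P) = P
t(p) = 1/(2*p)
V(z) = -4 (V(z) = -5 + z/z = -5 + 1 = -4)
r(C, g) = 3 + 1/(2*g) + C*g (r(C, g) = 3 + (C*g + 1/(2*g)) = 3 + (1/(2*g) + C*g) = 3 + 1/(2*g) + C*g)
(4348 + w(-112)) + r(-55, V(6)) = (4348 - 112) + (3 + (½)/(-4) - 55*(-4)) = 4236 + (3 + (½)*(-¼) + 220) = 4236 + (3 - ⅛ + 220) = 4236 + 1783/8 = 35671/8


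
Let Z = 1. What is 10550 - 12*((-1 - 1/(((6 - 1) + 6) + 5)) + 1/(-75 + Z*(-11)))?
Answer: 1816817/172 ≈ 10563.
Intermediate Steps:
10550 - 12*((-1 - 1/(((6 - 1) + 6) + 5)) + 1/(-75 + Z*(-11))) = 10550 - 12*((-1 - 1/(((6 - 1) + 6) + 5)) + 1/(-75 + 1*(-11))) = 10550 - 12*((-1 - 1/((5 + 6) + 5)) + 1/(-75 - 11)) = 10550 - 12*((-1 - 1/(11 + 5)) + 1/(-86)) = 10550 - 12*((-1 - 1/16) - 1/86) = 10550 - 12*(-17/16 - 1/86) = 10550 - 12*(-739)/688 = 10550 - 1*(-2217/172) = 10550 + 2217/172 = 1816817/172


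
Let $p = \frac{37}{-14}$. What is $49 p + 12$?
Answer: $- \frac{235}{2} \approx -117.5$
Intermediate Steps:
$p = - \frac{37}{14}$ ($p = 37 \left(- \frac{1}{14}\right) = - \frac{37}{14} \approx -2.6429$)
$49 p + 12 = 49 \left(- \frac{37}{14}\right) + 12 = - \frac{259}{2} + 12 = - \frac{235}{2}$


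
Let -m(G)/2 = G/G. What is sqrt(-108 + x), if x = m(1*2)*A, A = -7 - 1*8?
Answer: I*sqrt(78) ≈ 8.8318*I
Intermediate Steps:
A = -15 (A = -7 - 8 = -15)
m(G) = -2 (m(G) = -2*G/G = -2*1 = -2)
x = 30 (x = -2*(-15) = 30)
sqrt(-108 + x) = sqrt(-108 + 30) = sqrt(-78) = I*sqrt(78)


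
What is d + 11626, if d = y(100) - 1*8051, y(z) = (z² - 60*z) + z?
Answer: 7675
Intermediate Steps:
y(z) = z² - 59*z
d = -3951 (d = 100*(-59 + 100) - 1*8051 = 100*41 - 8051 = 4100 - 8051 = -3951)
d + 11626 = -3951 + 11626 = 7675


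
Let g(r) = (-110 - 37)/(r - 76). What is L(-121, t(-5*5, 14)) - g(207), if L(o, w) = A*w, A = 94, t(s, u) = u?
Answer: 172543/131 ≈ 1317.1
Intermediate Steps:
g(r) = -147/(-76 + r)
L(o, w) = 94*w
L(-121, t(-5*5, 14)) - g(207) = 94*14 - (-147)/(-76 + 207) = 1316 - (-147)/131 = 1316 - 1*(-147/131) = 1316 + 147/131 = 172543/131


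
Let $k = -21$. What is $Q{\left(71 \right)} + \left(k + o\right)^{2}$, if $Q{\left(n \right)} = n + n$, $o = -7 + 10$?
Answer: $466$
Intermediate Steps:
$o = 3$
$Q{\left(n \right)} = 2 n$
$Q{\left(71 \right)} + \left(k + o\right)^{2} = 2 \cdot 71 + \left(-21 + 3\right)^{2} = 142 + \left(-18\right)^{2} = 142 + 324 = 466$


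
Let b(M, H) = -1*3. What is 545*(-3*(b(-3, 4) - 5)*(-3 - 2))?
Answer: -65400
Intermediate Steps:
b(M, H) = -3
545*(-3*(b(-3, 4) - 5)*(-3 - 2)) = 545*(-3*(-3 - 5)*(-3 - 2)) = 545*(-(-24)*(-5)) = 545*(-3*40) = 545*(-120) = -65400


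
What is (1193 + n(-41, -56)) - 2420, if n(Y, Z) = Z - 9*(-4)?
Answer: -1247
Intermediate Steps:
n(Y, Z) = 36 + Z (n(Y, Z) = Z - 1*(-36) = Z + 36 = 36 + Z)
(1193 + n(-41, -56)) - 2420 = (1193 + (36 - 56)) - 2420 = (1193 - 20) - 2420 = 1173 - 2420 = -1247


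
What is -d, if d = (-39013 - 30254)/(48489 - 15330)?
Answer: 23089/11053 ≈ 2.0889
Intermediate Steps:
d = -23089/11053 (d = -69267/33159 = -69267*1/33159 = -23089/11053 ≈ -2.0889)
-d = -1*(-23089/11053) = 23089/11053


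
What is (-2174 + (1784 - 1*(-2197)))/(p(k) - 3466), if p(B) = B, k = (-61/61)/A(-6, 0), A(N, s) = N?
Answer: -10842/20795 ≈ -0.52138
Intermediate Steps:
k = ⅙ (k = -61/61/(-6) = -61*1/61*(-⅙) = -1*(-⅙) = ⅙ ≈ 0.16667)
(-2174 + (1784 - 1*(-2197)))/(p(k) - 3466) = (-2174 + (1784 - 1*(-2197)))/(⅙ - 3466) = (-2174 + (1784 + 2197))/(-20795/6) = (-2174 + 3981)*(-6/20795) = 1807*(-6/20795) = -10842/20795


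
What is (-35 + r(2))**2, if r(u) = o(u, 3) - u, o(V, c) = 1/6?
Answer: 48841/36 ≈ 1356.7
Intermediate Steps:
o(V, c) = 1/6
r(u) = 1/6 - u
(-35 + r(2))**2 = (-35 + (1/6 - 1*2))**2 = (-35 + (1/6 - 2))**2 = (-35 - 11/6)**2 = (-221/6)**2 = 48841/36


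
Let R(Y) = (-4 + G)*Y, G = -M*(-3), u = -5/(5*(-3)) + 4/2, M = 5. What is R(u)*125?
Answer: 9625/3 ≈ 3208.3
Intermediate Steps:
u = 7/3 (u = -5/(-15) + 4*(1/2) = -5*(-1/15) + 2 = 1/3 + 2 = 7/3 ≈ 2.3333)
G = 15 (G = -5*(-3) = -1*(-15) = 15)
R(Y) = 11*Y (R(Y) = (-4 + 15)*Y = 11*Y)
R(u)*125 = (11*(7/3))*125 = (77/3)*125 = 9625/3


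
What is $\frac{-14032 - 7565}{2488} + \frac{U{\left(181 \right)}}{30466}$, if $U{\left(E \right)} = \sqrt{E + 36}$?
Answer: $- \frac{21597}{2488} + \frac{\sqrt{217}}{30466} \approx -8.68$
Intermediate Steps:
$U{\left(E \right)} = \sqrt{36 + E}$
$\frac{-14032 - 7565}{2488} + \frac{U{\left(181 \right)}}{30466} = \frac{-14032 - 7565}{2488} + \frac{\sqrt{36 + 181}}{30466} = \left(-21597\right) \frac{1}{2488} + \sqrt{217} \cdot \frac{1}{30466} = - \frac{21597}{2488} + \frac{\sqrt{217}}{30466}$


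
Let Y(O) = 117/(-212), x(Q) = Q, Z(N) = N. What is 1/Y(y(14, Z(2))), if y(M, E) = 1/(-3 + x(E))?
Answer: -212/117 ≈ -1.8120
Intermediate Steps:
y(M, E) = 1/(-3 + E)
Y(O) = -117/212 (Y(O) = 117*(-1/212) = -117/212)
1/Y(y(14, Z(2))) = 1/(-117/212) = -212/117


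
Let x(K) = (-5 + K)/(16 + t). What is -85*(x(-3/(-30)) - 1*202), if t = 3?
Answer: 653293/38 ≈ 17192.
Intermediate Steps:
x(K) = -5/19 + K/19 (x(K) = (-5 + K)/(16 + 3) = (-5 + K)/19 = (-5 + K)*(1/19) = -5/19 + K/19)
-85*(x(-3/(-30)) - 1*202) = -85*((-5/19 + (-3/(-30))/19) - 1*202) = -85*((-5/19 + (-3*(-1/30))/19) - 202) = -85*((-5/19 + (1/19)*(⅒)) - 202) = -85*((-5/19 + 1/190) - 202) = -85*(-49/190 - 202) = -85*(-38429/190) = 653293/38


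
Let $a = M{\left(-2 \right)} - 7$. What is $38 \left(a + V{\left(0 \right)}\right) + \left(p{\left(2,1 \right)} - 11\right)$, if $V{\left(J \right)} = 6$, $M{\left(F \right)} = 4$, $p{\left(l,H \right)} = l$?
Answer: $105$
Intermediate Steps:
$a = -3$ ($a = 4 - 7 = -3$)
$38 \left(a + V{\left(0 \right)}\right) + \left(p{\left(2,1 \right)} - 11\right) = 38 \left(-3 + 6\right) + \left(2 - 11\right) = 38 \cdot 3 - 9 = 114 - 9 = 105$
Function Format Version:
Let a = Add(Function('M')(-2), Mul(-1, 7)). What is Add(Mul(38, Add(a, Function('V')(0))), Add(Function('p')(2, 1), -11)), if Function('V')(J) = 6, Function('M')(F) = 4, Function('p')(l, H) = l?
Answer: 105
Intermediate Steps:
a = -3 (a = Add(4, Mul(-1, 7)) = Add(4, -7) = -3)
Add(Mul(38, Add(a, Function('V')(0))), Add(Function('p')(2, 1), -11)) = Add(Mul(38, Add(-3, 6)), Add(2, -11)) = Add(Mul(38, 3), -9) = Add(114, -9) = 105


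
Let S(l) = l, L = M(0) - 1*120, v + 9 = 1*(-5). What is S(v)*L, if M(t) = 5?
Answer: 1610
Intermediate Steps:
v = -14 (v = -9 + 1*(-5) = -9 - 5 = -14)
L = -115 (L = 5 - 1*120 = 5 - 120 = -115)
S(v)*L = -14*(-115) = 1610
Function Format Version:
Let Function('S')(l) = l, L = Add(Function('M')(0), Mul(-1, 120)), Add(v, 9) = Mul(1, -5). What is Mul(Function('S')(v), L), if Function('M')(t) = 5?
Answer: 1610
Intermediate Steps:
v = -14 (v = Add(-9, Mul(1, -5)) = Add(-9, -5) = -14)
L = -115 (L = Add(5, Mul(-1, 120)) = Add(5, -120) = -115)
Mul(Function('S')(v), L) = Mul(-14, -115) = 1610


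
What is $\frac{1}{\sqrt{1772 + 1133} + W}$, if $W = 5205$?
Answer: $\frac{1041}{5417824} - \frac{\sqrt{2905}}{27089120} \approx 0.00019015$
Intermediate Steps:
$\frac{1}{\sqrt{1772 + 1133} + W} = \frac{1}{\sqrt{1772 + 1133} + 5205} = \frac{1}{\sqrt{2905} + 5205} = \frac{1}{5205 + \sqrt{2905}}$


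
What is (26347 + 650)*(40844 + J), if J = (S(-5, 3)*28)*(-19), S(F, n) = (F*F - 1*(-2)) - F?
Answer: 643068540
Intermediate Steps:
S(F, n) = 2 + F² - F (S(F, n) = (F² + 2) - F = (2 + F²) - F = 2 + F² - F)
J = -17024 (J = ((2 + (-5)² - 1*(-5))*28)*(-19) = ((2 + 25 + 5)*28)*(-19) = (32*28)*(-19) = 896*(-19) = -17024)
(26347 + 650)*(40844 + J) = (26347 + 650)*(40844 - 17024) = 26997*23820 = 643068540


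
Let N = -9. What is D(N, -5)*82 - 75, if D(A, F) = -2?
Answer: -239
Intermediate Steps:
D(N, -5)*82 - 75 = -2*82 - 75 = -164 - 75 = -239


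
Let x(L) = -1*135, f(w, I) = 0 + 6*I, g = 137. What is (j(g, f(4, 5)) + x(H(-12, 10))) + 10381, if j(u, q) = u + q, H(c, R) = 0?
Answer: 10413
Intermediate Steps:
f(w, I) = 6*I
j(u, q) = q + u
x(L) = -135
(j(g, f(4, 5)) + x(H(-12, 10))) + 10381 = ((6*5 + 137) - 135) + 10381 = ((30 + 137) - 135) + 10381 = (167 - 135) + 10381 = 32 + 10381 = 10413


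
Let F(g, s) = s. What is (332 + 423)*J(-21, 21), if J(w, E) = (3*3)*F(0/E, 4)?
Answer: 27180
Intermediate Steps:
J(w, E) = 36 (J(w, E) = (3*3)*4 = 9*4 = 36)
(332 + 423)*J(-21, 21) = (332 + 423)*36 = 755*36 = 27180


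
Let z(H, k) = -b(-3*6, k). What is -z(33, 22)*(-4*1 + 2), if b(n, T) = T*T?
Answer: -968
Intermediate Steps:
b(n, T) = T²
z(H, k) = -k²
-z(33, 22)*(-4*1 + 2) = -(-1*22²)*(-4*1 + 2) = -(-1*484)*(-4 + 2) = -(-484)*(-2) = -1*968 = -968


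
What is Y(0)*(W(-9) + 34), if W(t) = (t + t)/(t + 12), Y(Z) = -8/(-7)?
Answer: 32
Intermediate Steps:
Y(Z) = 8/7 (Y(Z) = -8*(-⅐) = 8/7)
W(t) = 2*t/(12 + t) (W(t) = (2*t)/(12 + t) = 2*t/(12 + t))
Y(0)*(W(-9) + 34) = 8*(2*(-9)/(12 - 9) + 34)/7 = 8*(2*(-9)/3 + 34)/7 = 8*(2*(-9)*(⅓) + 34)/7 = 8*(-6 + 34)/7 = (8/7)*28 = 32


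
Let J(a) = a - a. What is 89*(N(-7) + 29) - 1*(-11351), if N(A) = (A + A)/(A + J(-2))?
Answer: 14110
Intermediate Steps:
J(a) = 0
N(A) = 2 (N(A) = (A + A)/(A + 0) = (2*A)/A = 2)
89*(N(-7) + 29) - 1*(-11351) = 89*(2 + 29) - 1*(-11351) = 89*31 + 11351 = 2759 + 11351 = 14110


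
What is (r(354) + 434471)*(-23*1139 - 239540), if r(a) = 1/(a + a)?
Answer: -27247384838551/236 ≈ -1.1546e+11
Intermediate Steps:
r(a) = 1/(2*a)
(r(354) + 434471)*(-23*1139 - 239540) = ((½)/354 + 434471)*(-23*1139 - 239540) = ((½)*(1/354) + 434471)*(-26197 - 239540) = (1/708 + 434471)*(-265737) = (307605469/708)*(-265737) = -27247384838551/236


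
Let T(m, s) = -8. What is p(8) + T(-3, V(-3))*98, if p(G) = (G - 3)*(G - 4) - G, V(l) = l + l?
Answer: -772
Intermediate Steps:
V(l) = 2*l
p(G) = -G + (-4 + G)*(-3 + G) (p(G) = (-3 + G)*(-4 + G) - G = (-4 + G)*(-3 + G) - G = -G + (-4 + G)*(-3 + G))
p(8) + T(-3, V(-3))*98 = (12 + 8² - 8*8) - 8*98 = (12 + 64 - 64) - 784 = 12 - 784 = -772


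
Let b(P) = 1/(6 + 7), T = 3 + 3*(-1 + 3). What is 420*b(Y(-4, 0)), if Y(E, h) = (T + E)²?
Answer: 420/13 ≈ 32.308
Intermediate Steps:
T = 9 (T = 3 + 3*2 = 3 + 6 = 9)
Y(E, h) = (9 + E)²
b(P) = 1/13
420*b(Y(-4, 0)) = 420*(1/13) = 420/13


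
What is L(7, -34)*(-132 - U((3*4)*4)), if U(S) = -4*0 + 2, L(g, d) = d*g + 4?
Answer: 31356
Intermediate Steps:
L(g, d) = 4 + d*g
U(S) = 2 (U(S) = 0 + 2 = 2)
L(7, -34)*(-132 - U((3*4)*4)) = (4 - 34*7)*(-132 - 1*2) = (4 - 238)*(-132 - 2) = -234*(-134) = 31356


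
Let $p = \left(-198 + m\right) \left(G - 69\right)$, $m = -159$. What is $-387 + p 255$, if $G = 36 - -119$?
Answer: $-7829397$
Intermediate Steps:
$G = 155$ ($G = 36 + 119 = 155$)
$p = -30702$ ($p = \left(-198 - 159\right) \left(155 - 69\right) = \left(-357\right) 86 = -30702$)
$-387 + p 255 = -387 - 7829010 = -7829397$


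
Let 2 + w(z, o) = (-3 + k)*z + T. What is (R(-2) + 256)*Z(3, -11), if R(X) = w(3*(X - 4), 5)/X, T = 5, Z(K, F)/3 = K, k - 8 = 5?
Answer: 6201/2 ≈ 3100.5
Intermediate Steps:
k = 13 (k = 8 + 5 = 13)
Z(K, F) = 3*K
w(z, o) = 3 + 10*z (w(z, o) = -2 + ((-3 + 13)*z + 5) = -2 + (10*z + 5) = -2 + (5 + 10*z) = 3 + 10*z)
R(X) = (-117 + 30*X)/X (R(X) = (3 + 10*(3*(X - 4)))/X = (3 + 10*(3*(-4 + X)))/X = (3 + 10*(-12 + 3*X))/X = (3 + (-120 + 30*X))/X = (-117 + 30*X)/X)
(R(-2) + 256)*Z(3, -11) = ((30 - 117/(-2)) + 256)*(3*3) = ((30 - 117*(-1/2)) + 256)*9 = ((30 + 117/2) + 256)*9 = (177/2 + 256)*9 = (689/2)*9 = 6201/2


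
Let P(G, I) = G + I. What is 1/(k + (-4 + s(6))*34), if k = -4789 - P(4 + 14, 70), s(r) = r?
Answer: -1/4809 ≈ -0.00020794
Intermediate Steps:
k = -4877 (k = -4789 - ((4 + 14) + 70) = -4789 - (18 + 70) = -4789 - 1*88 = -4789 - 88 = -4877)
1/(k + (-4 + s(6))*34) = 1/(-4877 + (-4 + 6)*34) = 1/(-4877 + 2*34) = 1/(-4877 + 68) = 1/(-4809) = -1/4809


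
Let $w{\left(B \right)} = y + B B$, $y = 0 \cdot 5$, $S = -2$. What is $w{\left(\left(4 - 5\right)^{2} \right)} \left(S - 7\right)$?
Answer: $-9$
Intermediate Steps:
$y = 0$
$w{\left(B \right)} = B^{2}$ ($w{\left(B \right)} = 0 + B B = 0 + B^{2} = B^{2}$)
$w{\left(\left(4 - 5\right)^{2} \right)} \left(S - 7\right) = \left(\left(4 - 5\right)^{2}\right)^{2} \left(-2 - 7\right) = \left(\left(-1\right)^{2}\right)^{2} \left(-2 - 7\right) = 1^{2} \left(-9\right) = 1 \left(-9\right) = -9$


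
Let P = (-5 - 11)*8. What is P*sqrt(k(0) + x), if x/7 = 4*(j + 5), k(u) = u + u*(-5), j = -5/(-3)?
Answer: -512*sqrt(105)/3 ≈ -1748.8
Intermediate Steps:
j = 5/3 (j = -5*(-1/3) = 5/3 ≈ 1.6667)
k(u) = -4*u (k(u) = u - 5*u = -4*u)
P = -128 (P = -16*8 = -128)
x = 560/3 (x = 7*(4*(5/3 + 5)) = 7*(4*(20/3)) = 7*(80/3) = 560/3 ≈ 186.67)
P*sqrt(k(0) + x) = -128*sqrt(-4*0 + 560/3) = -128*sqrt(0 + 560/3) = -512*sqrt(105)/3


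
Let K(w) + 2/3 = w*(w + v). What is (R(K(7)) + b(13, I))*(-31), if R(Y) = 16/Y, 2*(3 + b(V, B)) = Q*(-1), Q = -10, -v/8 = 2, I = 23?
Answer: -10354/191 ≈ -54.209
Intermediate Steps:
v = -16 (v = -8*2 = -16)
K(w) = -2/3 + w*(-16 + w) (K(w) = -2/3 + w*(w - 16) = -2/3 + w*(-16 + w))
b(V, B) = 2 (b(V, B) = -3 + (-10*(-1))/2 = -3 + (1/2)*10 = -3 + 5 = 2)
(R(K(7)) + b(13, I))*(-31) = (16/(-2/3 + 7**2 - 16*7) + 2)*(-31) = (16/(-2/3 + 49 - 112) + 2)*(-31) = (16/(-191/3) + 2)*(-31) = (16*(-3/191) + 2)*(-31) = (-48/191 + 2)*(-31) = (334/191)*(-31) = -10354/191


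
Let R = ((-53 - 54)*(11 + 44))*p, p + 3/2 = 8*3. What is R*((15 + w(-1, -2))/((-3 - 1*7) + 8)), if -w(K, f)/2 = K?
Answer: 4502025/4 ≈ 1.1255e+6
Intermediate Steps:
w(K, f) = -2*K
p = 45/2 (p = -3/2 + 8*3 = -3/2 + 24 = 45/2 ≈ 22.500)
R = -264825/2 (R = ((-53 - 54)*(11 + 44))*(45/2) = -107*55*(45/2) = -5885*45/2 = -264825/2 ≈ -1.3241e+5)
R*((15 + w(-1, -2))/((-3 - 1*7) + 8)) = -264825*(15 - 2*(-1))/(2*((-3 - 1*7) + 8)) = -264825*(15 + 2)/(2*((-3 - 7) + 8)) = -4502025/(2*(-10 + 8)) = -4502025/(2*(-2)) = -4502025*(-1)/(2*2) = -264825/2*(-17/2) = 4502025/4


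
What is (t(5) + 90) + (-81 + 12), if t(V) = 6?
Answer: 27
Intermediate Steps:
(t(5) + 90) + (-81 + 12) = (6 + 90) + (-81 + 12) = 96 - 69 = 27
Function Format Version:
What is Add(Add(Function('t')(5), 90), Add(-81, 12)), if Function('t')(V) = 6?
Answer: 27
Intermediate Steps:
Add(Add(Function('t')(5), 90), Add(-81, 12)) = Add(Add(6, 90), Add(-81, 12)) = Add(96, -69) = 27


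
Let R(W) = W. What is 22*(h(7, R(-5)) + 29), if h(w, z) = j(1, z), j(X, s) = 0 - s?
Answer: 748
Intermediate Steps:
j(X, s) = -s
h(w, z) = -z
22*(h(7, R(-5)) + 29) = 22*(-1*(-5) + 29) = 22*(5 + 29) = 22*34 = 748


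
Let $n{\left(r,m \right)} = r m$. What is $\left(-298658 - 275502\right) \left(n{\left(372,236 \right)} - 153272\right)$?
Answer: $37595996800$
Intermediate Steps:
$n{\left(r,m \right)} = m r$
$\left(-298658 - 275502\right) \left(n{\left(372,236 \right)} - 153272\right) = \left(-298658 - 275502\right) \left(236 \cdot 372 - 153272\right) = - 574160 \left(87792 - 153272\right) = \left(-574160\right) \left(-65480\right) = 37595996800$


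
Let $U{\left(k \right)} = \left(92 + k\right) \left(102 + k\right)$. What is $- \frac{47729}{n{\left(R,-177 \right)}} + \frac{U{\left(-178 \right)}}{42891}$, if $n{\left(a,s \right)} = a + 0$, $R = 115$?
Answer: $- \frac{2046392899}{4932465} \approx -414.88$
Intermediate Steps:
$n{\left(a,s \right)} = a$
$- \frac{47729}{n{\left(R,-177 \right)}} + \frac{U{\left(-178 \right)}}{42891} = - \frac{47729}{115} + \frac{9384 + \left(-178\right)^{2} + 194 \left(-178\right)}{42891} = \left(-47729\right) \frac{1}{115} + \left(9384 + 31684 - 34532\right) \frac{1}{42891} = - \frac{47729}{115} + 6536 \cdot \frac{1}{42891} = - \frac{47729}{115} + \frac{6536}{42891} = - \frac{2046392899}{4932465}$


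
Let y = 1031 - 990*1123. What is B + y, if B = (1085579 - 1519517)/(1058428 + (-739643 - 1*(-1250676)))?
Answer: -1743261975617/1569461 ≈ -1.1107e+6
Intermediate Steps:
B = -433938/1569461 (B = -433938/(1058428 + (-739643 + 1250676)) = -433938/(1058428 + 511033) = -433938/1569461 ≈ -0.27649)
y = -1110739 (y = 1031 - 1111770 = -1110739)
B + y = -433938/1569461 - 1110739 = -1743261975617/1569461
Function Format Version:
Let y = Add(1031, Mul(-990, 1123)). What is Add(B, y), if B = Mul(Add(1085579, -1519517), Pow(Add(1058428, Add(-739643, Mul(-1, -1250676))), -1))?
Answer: Rational(-1743261975617, 1569461) ≈ -1.1107e+6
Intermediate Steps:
B = Rational(-433938, 1569461) (B = Mul(-433938, Pow(Add(1058428, Add(-739643, 1250676)), -1)) = Mul(-433938, Pow(Add(1058428, 511033), -1)) = Mul(-433938, Pow(1569461, -1)) = Mul(-433938, Rational(1, 1569461)) = Rational(-433938, 1569461) ≈ -0.27649)
y = -1110739 (y = Add(1031, -1111770) = -1110739)
Add(B, y) = Add(Rational(-433938, 1569461), -1110739) = Rational(-1743261975617, 1569461)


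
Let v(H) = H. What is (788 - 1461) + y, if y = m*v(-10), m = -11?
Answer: -563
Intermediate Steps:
y = 110 (y = -11*(-10) = 110)
(788 - 1461) + y = (788 - 1461) + 110 = -673 + 110 = -563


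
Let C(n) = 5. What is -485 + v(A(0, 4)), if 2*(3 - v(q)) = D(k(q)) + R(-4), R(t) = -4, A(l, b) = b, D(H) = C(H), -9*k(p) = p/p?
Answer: -965/2 ≈ -482.50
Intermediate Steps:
k(p) = -⅑ (k(p) = -p/(9*p) = -⅑*1 = -⅑)
D(H) = 5
v(q) = 5/2 (v(q) = 3 - (5 - 4)/2 = 3 - ½*1 = 3 - ½ = 5/2)
-485 + v(A(0, 4)) = -485 + 5/2 = -965/2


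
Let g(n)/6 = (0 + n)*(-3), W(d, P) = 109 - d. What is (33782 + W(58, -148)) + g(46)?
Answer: 33005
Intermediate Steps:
g(n) = -18*n (g(n) = 6*((0 + n)*(-3)) = 6*(n*(-3)) = 6*(-3*n) = -18*n)
(33782 + W(58, -148)) + g(46) = (33782 + (109 - 1*58)) - 18*46 = (33782 + (109 - 58)) - 828 = (33782 + 51) - 828 = 33833 - 828 = 33005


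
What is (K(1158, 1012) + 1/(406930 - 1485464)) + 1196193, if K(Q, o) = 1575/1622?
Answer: 523150094612998/437345537 ≈ 1.1962e+6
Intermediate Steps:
K(Q, o) = 1575/1622 (K(Q, o) = 1575*(1/1622) = 1575/1622)
(K(1158, 1012) + 1/(406930 - 1485464)) + 1196193 = (1575/1622 + 1/(406930 - 1485464)) + 1196193 = (1575/1622 + 1/(-1078534)) + 1196193 = (1575/1622 - 1/1078534) + 1196193 = 424672357/437345537 + 1196193 = 523150094612998/437345537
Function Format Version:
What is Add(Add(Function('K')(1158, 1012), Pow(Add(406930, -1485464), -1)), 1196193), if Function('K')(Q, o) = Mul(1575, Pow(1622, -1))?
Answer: Rational(523150094612998, 437345537) ≈ 1.1962e+6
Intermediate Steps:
Function('K')(Q, o) = Rational(1575, 1622) (Function('K')(Q, o) = Mul(1575, Rational(1, 1622)) = Rational(1575, 1622))
Add(Add(Function('K')(1158, 1012), Pow(Add(406930, -1485464), -1)), 1196193) = Add(Add(Rational(1575, 1622), Pow(Add(406930, -1485464), -1)), 1196193) = Add(Add(Rational(1575, 1622), Pow(-1078534, -1)), 1196193) = Add(Add(Rational(1575, 1622), Rational(-1, 1078534)), 1196193) = Add(Rational(424672357, 437345537), 1196193) = Rational(523150094612998, 437345537)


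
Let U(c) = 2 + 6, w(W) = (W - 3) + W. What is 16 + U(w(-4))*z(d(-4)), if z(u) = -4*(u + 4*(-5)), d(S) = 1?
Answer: 624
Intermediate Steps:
z(u) = 80 - 4*u (z(u) = -4*(u - 20) = -4*(-20 + u) = 80 - 4*u)
w(W) = -3 + 2*W (w(W) = (-3 + W) + W = -3 + 2*W)
U(c) = 8
16 + U(w(-4))*z(d(-4)) = 16 + 8*(80 - 4*1) = 16 + 8*(80 - 4) = 16 + 8*76 = 16 + 608 = 624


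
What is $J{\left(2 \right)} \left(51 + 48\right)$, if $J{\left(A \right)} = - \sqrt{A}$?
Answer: $- 99 \sqrt{2} \approx -140.01$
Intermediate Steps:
$J{\left(2 \right)} \left(51 + 48\right) = - \sqrt{2} \left(51 + 48\right) = - \sqrt{2} \cdot 99 = - 99 \sqrt{2}$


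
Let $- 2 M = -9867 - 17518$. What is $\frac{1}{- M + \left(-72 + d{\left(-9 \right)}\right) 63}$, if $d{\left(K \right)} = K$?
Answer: $- \frac{2}{37591} \approx -5.3204 \cdot 10^{-5}$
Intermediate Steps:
$M = \frac{27385}{2}$ ($M = - \frac{-9867 - 17518}{2} = \left(- \frac{1}{2}\right) \left(-27385\right) = \frac{27385}{2} \approx 13693.0$)
$\frac{1}{- M + \left(-72 + d{\left(-9 \right)}\right) 63} = \frac{1}{\left(-1\right) \frac{27385}{2} + \left(-72 - 9\right) 63} = \frac{1}{- \frac{27385}{2} - 5103} = \frac{1}{- \frac{37591}{2}} = - \frac{2}{37591}$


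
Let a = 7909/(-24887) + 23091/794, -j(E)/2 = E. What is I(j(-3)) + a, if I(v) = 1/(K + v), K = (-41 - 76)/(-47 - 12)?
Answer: 268875648743/9307090938 ≈ 28.889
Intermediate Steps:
K = 117/59 (K = -117/(-59) = -117*(-1/59) = 117/59 ≈ 1.9831)
j(E) = -2*E
I(v) = 1/(117/59 + v)
a = 568385971/19760278 (a = 7909*(-1/24887) + 23091*(1/794) = -7909/24887 + 23091/794 = 568385971/19760278 ≈ 28.764)
I(j(-3)) + a = 59/(117 + 59*(-2*(-3))) + 568385971/19760278 = 59/(117 + 59*6) + 568385971/19760278 = 59/(117 + 354) + 568385971/19760278 = 59/471 + 568385971/19760278 = 268875648743/9307090938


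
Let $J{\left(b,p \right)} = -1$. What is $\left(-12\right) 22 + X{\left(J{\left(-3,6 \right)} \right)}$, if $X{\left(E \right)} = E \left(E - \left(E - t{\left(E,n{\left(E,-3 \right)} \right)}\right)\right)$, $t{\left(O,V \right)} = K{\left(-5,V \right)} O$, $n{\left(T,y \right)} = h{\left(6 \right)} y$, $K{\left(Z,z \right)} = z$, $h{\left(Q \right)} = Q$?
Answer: $-282$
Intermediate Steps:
$n{\left(T,y \right)} = 6 y$
$t{\left(O,V \right)} = O V$ ($t{\left(O,V \right)} = V O = O V$)
$X{\left(E \right)} = - 18 E^{2}$ ($X{\left(E \right)} = E \left(E + \left(E 6 \left(-3\right) - E\right)\right) = E \left(E + \left(E \left(-18\right) - E\right)\right) = E \left(E - 19 E\right) = E \left(- 18 E\right) = - 18 E^{2}$)
$\left(-12\right) 22 + X{\left(J{\left(-3,6 \right)} \right)} = \left(-12\right) 22 - 18 \left(-1\right)^{2} = -264 - 18 = -282$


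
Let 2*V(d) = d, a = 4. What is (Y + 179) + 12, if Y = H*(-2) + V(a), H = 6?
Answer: 181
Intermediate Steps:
V(d) = d/2
Y = -10 (Y = 6*(-2) + (1/2)*4 = -12 + 2 = -10)
(Y + 179) + 12 = (-10 + 179) + 12 = 169 + 12 = 181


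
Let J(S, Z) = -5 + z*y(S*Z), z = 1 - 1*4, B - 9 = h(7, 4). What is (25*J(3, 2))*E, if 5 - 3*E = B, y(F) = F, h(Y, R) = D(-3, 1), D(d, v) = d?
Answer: 575/3 ≈ 191.67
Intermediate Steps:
h(Y, R) = -3
B = 6 (B = 9 - 3 = 6)
z = -3 (z = 1 - 4 = -3)
E = -1/3 (E = 5/3 - 1/3*6 = 5/3 - 2 = -1/3 ≈ -0.33333)
J(S, Z) = -5 - 3*S*Z
(25*J(3, 2))*E = (25*(-5 - 3*3*2))*(-1/3) = (25*(-5 - 18))*(-1/3) = (25*(-23))*(-1/3) = -575*(-1/3) = 575/3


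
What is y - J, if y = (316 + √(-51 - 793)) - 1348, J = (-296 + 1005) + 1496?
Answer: -3237 + 2*I*√211 ≈ -3237.0 + 29.052*I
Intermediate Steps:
J = 2205 (J = 709 + 1496 = 2205)
y = -1032 + 2*I*√211 (y = (316 + √(-844)) - 1348 = (316 + 2*I*√211) - 1348 = -1032 + 2*I*√211 ≈ -1032.0 + 29.052*I)
y - J = (-1032 + 2*I*√211) - 1*2205 = (-1032 + 2*I*√211) - 2205 = -3237 + 2*I*√211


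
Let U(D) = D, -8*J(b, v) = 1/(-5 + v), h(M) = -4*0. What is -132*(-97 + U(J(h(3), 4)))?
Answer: 25575/2 ≈ 12788.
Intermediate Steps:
h(M) = 0
J(b, v) = -1/(8*(-5 + v))
-132*(-97 + U(J(h(3), 4))) = -132*(-97 - 1/(-40 + 8*4)) = -132*(-97 - 1/(-40 + 32)) = -132*(-97 - 1/(-8)) = -132*(-97 - 1*(-⅛)) = -132*(-97 + ⅛) = -132*(-775/8) = 25575/2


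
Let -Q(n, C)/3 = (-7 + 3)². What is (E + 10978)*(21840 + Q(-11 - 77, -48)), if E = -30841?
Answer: -432854496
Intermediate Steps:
Q(n, C) = -48 (Q(n, C) = -3*(-7 + 3)² = -3*(-4)² = -3*16 = -48)
(E + 10978)*(21840 + Q(-11 - 77, -48)) = (-30841 + 10978)*(21840 - 48) = -19863*21792 = -432854496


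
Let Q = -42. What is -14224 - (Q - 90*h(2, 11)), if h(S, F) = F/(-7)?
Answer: -100264/7 ≈ -14323.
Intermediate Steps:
h(S, F) = -F/7 (h(S, F) = F*(-⅐) = -F/7)
-14224 - (Q - 90*h(2, 11)) = -14224 - (-42 - (-90)*11/7) = -14224 - (-42 - 90*(-11/7)) = -14224 - (-42 + 990/7) = -14224 - 1*696/7 = -14224 - 696/7 = -100264/7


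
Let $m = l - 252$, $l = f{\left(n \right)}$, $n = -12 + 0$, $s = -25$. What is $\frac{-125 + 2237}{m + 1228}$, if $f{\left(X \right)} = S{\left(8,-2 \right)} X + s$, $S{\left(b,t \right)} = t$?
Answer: $\frac{704}{325} \approx 2.1662$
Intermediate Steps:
$n = -12$
$f{\left(X \right)} = -25 - 2 X$ ($f{\left(X \right)} = - 2 X - 25 = -25 - 2 X$)
$l = -1$ ($l = -25 - -24 = -25 + 24 = -1$)
$m = -253$ ($m = -1 - 252 = -253$)
$\frac{-125 + 2237}{m + 1228} = \frac{-125 + 2237}{-253 + 1228} = \frac{2112}{975} = 2112 \cdot \frac{1}{975} = \frac{704}{325}$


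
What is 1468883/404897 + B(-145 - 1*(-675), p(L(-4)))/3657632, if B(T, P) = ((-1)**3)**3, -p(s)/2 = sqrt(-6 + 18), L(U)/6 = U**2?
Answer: 5372633060159/1480964223904 ≈ 3.6278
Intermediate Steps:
L(U) = 6*U**2
p(s) = -4*sqrt(3) (p(s) = -2*sqrt(-6 + 18) = -4*sqrt(3))
B(T, P) = -1 (B(T, P) = (-1)**3 = -1)
1468883/404897 + B(-145 - 1*(-675), p(L(-4)))/3657632 = 1468883/404897 - 1/3657632 = 5372633060159/1480964223904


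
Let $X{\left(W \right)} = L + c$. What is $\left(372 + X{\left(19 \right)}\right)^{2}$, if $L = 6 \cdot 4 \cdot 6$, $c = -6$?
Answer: $260100$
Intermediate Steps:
$L = 144$ ($L = 24 \cdot 6 = 144$)
$X{\left(W \right)} = 138$ ($X{\left(W \right)} = 144 - 6 = 138$)
$\left(372 + X{\left(19 \right)}\right)^{2} = \left(372 + 138\right)^{2} = 510^{2} = 260100$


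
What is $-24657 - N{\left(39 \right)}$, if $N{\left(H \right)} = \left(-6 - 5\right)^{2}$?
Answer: $-24778$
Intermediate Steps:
$N{\left(H \right)} = 121$ ($N{\left(H \right)} = \left(-11\right)^{2} = 121$)
$-24657 - N{\left(39 \right)} = -24657 - 121 = -24778$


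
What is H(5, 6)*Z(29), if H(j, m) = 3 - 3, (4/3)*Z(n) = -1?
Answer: 0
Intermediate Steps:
Z(n) = -3/4 (Z(n) = (3/4)*(-1) = -3/4)
H(j, m) = 0
H(5, 6)*Z(29) = 0*(-3/4) = 0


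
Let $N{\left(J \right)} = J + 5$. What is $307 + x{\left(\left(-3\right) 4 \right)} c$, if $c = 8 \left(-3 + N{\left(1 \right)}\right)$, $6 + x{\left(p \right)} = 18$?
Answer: $595$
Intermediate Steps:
$N{\left(J \right)} = 5 + J$
$x{\left(p \right)} = 12$ ($x{\left(p \right)} = -6 + 18 = 12$)
$c = 24$ ($c = 8 \left(-3 + \left(5 + 1\right)\right) = 8 \left(-3 + 6\right) = 8 \cdot 3 = 24$)
$307 + x{\left(\left(-3\right) 4 \right)} c = 307 + 12 \cdot 24 = 307 + 288 = 595$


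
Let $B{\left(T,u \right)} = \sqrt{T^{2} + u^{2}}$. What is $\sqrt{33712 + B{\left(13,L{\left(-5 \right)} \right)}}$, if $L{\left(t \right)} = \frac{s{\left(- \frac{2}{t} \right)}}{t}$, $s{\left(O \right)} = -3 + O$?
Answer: $\frac{\sqrt{842800 + 13 \sqrt{626}}}{5} \approx 183.64$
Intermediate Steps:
$L{\left(t \right)} = \frac{-3 - \frac{2}{t}}{t}$
$\sqrt{33712 + B{\left(13,L{\left(-5 \right)} \right)}} = \sqrt{33712 + \sqrt{13^{2} + \left(\frac{-2 - -15}{25}\right)^{2}}} = \sqrt{33712 + \sqrt{169 + \left(\frac{-2 + 15}{25}\right)^{2}}} = \sqrt{33712 + \sqrt{169 + \left(\frac{1}{25} \cdot 13\right)^{2}}} = \sqrt{33712 + \sqrt{169 + \left(\frac{13}{25}\right)^{2}}} = \sqrt{33712 + \sqrt{169 + \frac{169}{625}}} = \sqrt{33712 + \sqrt{\frac{105794}{625}}} = \sqrt{33712 + \frac{13 \sqrt{626}}{25}}$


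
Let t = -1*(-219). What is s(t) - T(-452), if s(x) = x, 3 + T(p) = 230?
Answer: -8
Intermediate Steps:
T(p) = 227 (T(p) = -3 + 230 = 227)
t = 219
s(t) - T(-452) = 219 - 1*227 = 219 - 227 = -8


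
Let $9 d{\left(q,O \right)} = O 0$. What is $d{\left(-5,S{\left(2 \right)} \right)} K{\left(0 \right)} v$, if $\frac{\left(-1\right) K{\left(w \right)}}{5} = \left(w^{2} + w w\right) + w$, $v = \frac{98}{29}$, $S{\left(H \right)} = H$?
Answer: $0$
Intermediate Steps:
$d{\left(q,O \right)} = 0$ ($d{\left(q,O \right)} = \frac{O 0}{9} = \frac{1}{9} \cdot 0 = 0$)
$v = \frac{98}{29}$ ($v = 98 \cdot \frac{1}{29} = \frac{98}{29} \approx 3.3793$)
$K{\left(w \right)} = - 10 w^{2} - 5 w$ ($K{\left(w \right)} = - 5 \left(\left(w^{2} + w w\right) + w\right) = - 5 \left(\left(w^{2} + w^{2}\right) + w\right) = - 5 \left(2 w^{2} + w\right) = - 5 \left(w + 2 w^{2}\right) = - 10 w^{2} - 5 w$)
$d{\left(-5,S{\left(2 \right)} \right)} K{\left(0 \right)} v = 0 \left(\left(-5\right) 0 \left(1 + 2 \cdot 0\right)\right) \frac{98}{29} = 0 \left(\left(-5\right) 0 \left(1 + 0\right)\right) \frac{98}{29} = 0 \left(\left(-5\right) 0 \cdot 1\right) \frac{98}{29} = 0 \cdot 0 \cdot \frac{98}{29} = 0 \cdot \frac{98}{29} = 0$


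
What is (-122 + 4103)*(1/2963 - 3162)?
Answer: -37298008905/2963 ≈ -1.2588e+7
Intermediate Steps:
(-122 + 4103)*(1/2963 - 3162) = 3981*(1/2963 - 3162) = 3981*(-9369005/2963) = -37298008905/2963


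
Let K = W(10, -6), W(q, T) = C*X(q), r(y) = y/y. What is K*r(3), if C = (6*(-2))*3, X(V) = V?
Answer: -360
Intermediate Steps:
C = -36 (C = -12*3 = -36)
r(y) = 1
W(q, T) = -36*q
K = -360 (K = -36*10 = -360)
K*r(3) = -360*1 = -360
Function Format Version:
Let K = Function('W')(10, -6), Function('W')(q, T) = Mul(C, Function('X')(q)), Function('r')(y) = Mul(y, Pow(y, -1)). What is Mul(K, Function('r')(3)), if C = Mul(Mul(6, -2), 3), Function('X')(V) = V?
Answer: -360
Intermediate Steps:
C = -36 (C = Mul(-12, 3) = -36)
Function('r')(y) = 1
Function('W')(q, T) = Mul(-36, q)
K = -360 (K = Mul(-36, 10) = -360)
Mul(K, Function('r')(3)) = Mul(-360, 1) = -360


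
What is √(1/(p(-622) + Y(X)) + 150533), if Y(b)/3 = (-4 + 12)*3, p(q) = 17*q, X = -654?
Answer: 3*√1844731803070/10502 ≈ 387.99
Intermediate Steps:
Y(b) = 72 (Y(b) = 3*((-4 + 12)*3) = 3*(8*3) = 3*24 = 72)
√(1/(p(-622) + Y(X)) + 150533) = √(1/(17*(-622) + 72) + 150533) = √(1/(-10574 + 72) + 150533) = √(1/(-10502) + 150533) = √(-1/10502 + 150533) = √(1580897565/10502) = 3*√1844731803070/10502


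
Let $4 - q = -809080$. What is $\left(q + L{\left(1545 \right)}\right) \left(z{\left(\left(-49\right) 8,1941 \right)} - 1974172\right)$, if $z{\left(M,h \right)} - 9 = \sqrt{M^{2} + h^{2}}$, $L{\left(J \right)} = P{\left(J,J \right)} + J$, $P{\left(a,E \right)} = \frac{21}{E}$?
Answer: $- \frac{824161609760546}{515} + \frac{417473942 \sqrt{3921145}}{515} \approx -1.5987 \cdot 10^{12}$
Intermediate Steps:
$L{\left(J \right)} = J + \frac{21}{J}$ ($L{\left(J \right)} = \frac{21}{J} + J = J + \frac{21}{J}$)
$z{\left(M,h \right)} = 9 + \sqrt{M^{2} + h^{2}}$
$q = 809084$ ($q = 4 - -809080 = 4 + 809080 = 809084$)
$\left(q + L{\left(1545 \right)}\right) \left(z{\left(\left(-49\right) 8,1941 \right)} - 1974172\right) = \left(809084 + \left(1545 + \frac{21}{1545}\right)\right) \left(\left(9 + \sqrt{\left(\left(-49\right) 8\right)^{2} + 1941^{2}}\right) - 1974172\right) = \left(809084 + \left(1545 + 21 \cdot \frac{1}{1545}\right)\right) \left(\left(9 + \sqrt{\left(-392\right)^{2} + 3767481}\right) - 1974172\right) = \left(809084 + \left(1545 + \frac{7}{515}\right)\right) \left(\left(9 + \sqrt{153664 + 3767481}\right) - 1974172\right) = \left(809084 + \frac{795682}{515}\right) \left(\left(9 + \sqrt{3921145}\right) - 1974172\right) = \frac{417473942 \left(-1974163 + \sqrt{3921145}\right)}{515} = - \frac{824161609760546}{515} + \frac{417473942 \sqrt{3921145}}{515}$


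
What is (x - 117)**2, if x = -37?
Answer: 23716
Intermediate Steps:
(x - 117)**2 = (-37 - 117)**2 = (-154)**2 = 23716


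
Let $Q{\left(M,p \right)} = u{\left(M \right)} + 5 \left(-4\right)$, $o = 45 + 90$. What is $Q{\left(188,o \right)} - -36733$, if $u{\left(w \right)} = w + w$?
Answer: $37089$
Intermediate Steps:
$u{\left(w \right)} = 2 w$
$o = 135$
$Q{\left(M,p \right)} = -20 + 2 M$ ($Q{\left(M,p \right)} = 2 M + 5 \left(-4\right) = 2 M - 20 = -20 + 2 M$)
$Q{\left(188,o \right)} - -36733 = \left(-20 + 2 \cdot 188\right) - -36733 = \left(-20 + 376\right) + 36733 = 356 + 36733 = 37089$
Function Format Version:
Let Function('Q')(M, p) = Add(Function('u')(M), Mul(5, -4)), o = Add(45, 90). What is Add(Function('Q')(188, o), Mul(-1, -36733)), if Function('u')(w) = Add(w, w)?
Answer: 37089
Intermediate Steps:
Function('u')(w) = Mul(2, w)
o = 135
Function('Q')(M, p) = Add(-20, Mul(2, M)) (Function('Q')(M, p) = Add(Mul(2, M), Mul(5, -4)) = Add(Mul(2, M), -20) = Add(-20, Mul(2, M)))
Add(Function('Q')(188, o), Mul(-1, -36733)) = Add(Add(-20, Mul(2, 188)), Mul(-1, -36733)) = Add(Add(-20, 376), 36733) = Add(356, 36733) = 37089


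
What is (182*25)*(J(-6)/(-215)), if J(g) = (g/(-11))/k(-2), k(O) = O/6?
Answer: 16380/473 ≈ 34.630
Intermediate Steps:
k(O) = O/6 (k(O) = O*(⅙) = O/6)
J(g) = 3*g/11 (J(g) = (g/(-11))/(((⅙)*(-2))) = (g*(-1/11))/(-⅓) = -g/11*(-3) = 3*g/11)
(182*25)*(J(-6)/(-215)) = (182*25)*(((3/11)*(-6))/(-215)) = 4550*(-18/11*(-1/215)) = 4550*(18/2365) = 16380/473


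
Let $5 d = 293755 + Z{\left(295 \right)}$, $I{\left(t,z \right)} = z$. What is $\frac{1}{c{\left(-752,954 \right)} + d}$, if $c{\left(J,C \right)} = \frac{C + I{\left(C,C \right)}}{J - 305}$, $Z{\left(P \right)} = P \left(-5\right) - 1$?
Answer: $\frac{5285}{308929363} \approx 1.7107 \cdot 10^{-5}$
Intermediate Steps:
$Z{\left(P \right)} = -1 - 5 P$ ($Z{\left(P \right)} = - 5 P - 1 = -1 - 5 P$)
$c{\left(J,C \right)} = \frac{2 C}{-305 + J}$ ($c{\left(J,C \right)} = \frac{C + C}{J - 305} = \frac{2 C}{-305 + J}$)
$d = \frac{292279}{5}$ ($d = \frac{293755 - 1476}{5} = \frac{1}{5} \cdot 292279 = \frac{292279}{5} \approx 58456.0$)
$\frac{1}{c{\left(-752,954 \right)} + d} = \frac{1}{2 \cdot 954 \frac{1}{-305 - 752} + \frac{292279}{5}} = \frac{1}{2 \cdot 954 \frac{1}{-1057} + \frac{292279}{5}} = \frac{1}{2 \cdot 954 \left(- \frac{1}{1057}\right) + \frac{292279}{5}} = \frac{1}{- \frac{1908}{1057} + \frac{292279}{5}} = \frac{1}{\frac{308929363}{5285}} = \frac{5285}{308929363}$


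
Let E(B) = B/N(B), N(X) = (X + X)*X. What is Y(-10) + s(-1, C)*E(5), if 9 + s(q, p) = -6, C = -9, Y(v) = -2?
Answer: -7/2 ≈ -3.5000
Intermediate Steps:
N(X) = 2*X**2 (N(X) = (2*X)*X = 2*X**2)
s(q, p) = -15 (s(q, p) = -9 - 6 = -15)
E(B) = 1/(2*B) (E(B) = B/((2*B**2)) = B*(1/(2*B**2)) = 1/(2*B))
Y(-10) + s(-1, C)*E(5) = -2 - 15/(2*5) = -2 - 15*1/10 = -2 - 3/2 = -7/2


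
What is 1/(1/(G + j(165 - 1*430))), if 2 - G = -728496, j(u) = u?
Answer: 728233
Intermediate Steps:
G = 728498 (G = 2 - 1*(-728496) = 2 + 728496 = 728498)
1/(1/(G + j(165 - 1*430))) = 1/(1/(728498 + (165 - 1*430))) = 1/(1/(728498 + (165 - 430))) = 1/(1/(728498 - 265)) = 1/(1/728233) = 728233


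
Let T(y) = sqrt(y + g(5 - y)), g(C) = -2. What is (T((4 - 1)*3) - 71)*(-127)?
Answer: 9017 - 127*sqrt(7) ≈ 8681.0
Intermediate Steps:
T(y) = sqrt(-2 + y) (T(y) = sqrt(y - 2) = sqrt(-2 + y))
(T((4 - 1)*3) - 71)*(-127) = (sqrt(-2 + (4 - 1)*3) - 71)*(-127) = (sqrt(-2 + 3*3) - 71)*(-127) = (sqrt(-2 + 9) - 71)*(-127) = (sqrt(7) - 71)*(-127) = (-71 + sqrt(7))*(-127) = 9017 - 127*sqrt(7)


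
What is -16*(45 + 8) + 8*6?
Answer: -800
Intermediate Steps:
-16*(45 + 8) + 8*6 = -16*53 + 48 = -848 + 48 = -800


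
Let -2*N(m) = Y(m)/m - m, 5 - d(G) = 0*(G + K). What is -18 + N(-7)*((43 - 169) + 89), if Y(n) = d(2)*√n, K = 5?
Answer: 223/2 - 185*I*√7/14 ≈ 111.5 - 34.962*I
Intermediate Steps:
d(G) = 5 (d(G) = 5 - 0*(G + 5) = 5 - 0*(5 + G) = 5 - 1*0 = 5 + 0 = 5)
Y(n) = 5*√n
N(m) = m/2 - 5/(2*√m) (N(m) = -((5*√m)/m - m)/2 = -(5/√m - m)/2 = -(-m + 5/√m)/2 = m/2 - 5/(2*√m))
-18 + N(-7)*((43 - 169) + 89) = -18 + ((½)*(-7) - (-5)*I*√7/14)*((43 - 169) + 89) = -18 + (-7/2 - (-5)*I*√7/14)*(-126 + 89) = -18 + (-7/2 + 5*I*√7/14)*(-37) = -18 + (259/2 - 185*I*√7/14) = 223/2 - 185*I*√7/14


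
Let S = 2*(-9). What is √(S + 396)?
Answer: 3*√42 ≈ 19.442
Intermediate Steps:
S = -18
√(S + 396) = √(-18 + 396) = √378 = 3*√42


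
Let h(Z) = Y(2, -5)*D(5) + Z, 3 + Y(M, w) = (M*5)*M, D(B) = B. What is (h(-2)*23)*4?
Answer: 7636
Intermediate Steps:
Y(M, w) = -3 + 5*M² (Y(M, w) = -3 + (M*5)*M = -3 + (5*M)*M = -3 + 5*M²)
h(Z) = 85 + Z (h(Z) = (-3 + 5*2²)*5 + Z = (-3 + 5*4)*5 + Z = (-3 + 20)*5 + Z = 17*5 + Z = 85 + Z)
(h(-2)*23)*4 = ((85 - 2)*23)*4 = (83*23)*4 = 1909*4 = 7636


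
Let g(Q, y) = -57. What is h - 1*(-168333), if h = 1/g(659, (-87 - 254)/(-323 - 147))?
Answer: 9594980/57 ≈ 1.6833e+5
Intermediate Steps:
h = -1/57 (h = 1/(-57) = -1/57 ≈ -0.017544)
h - 1*(-168333) = -1/57 - 1*(-168333) = -1/57 + 168333 = 9594980/57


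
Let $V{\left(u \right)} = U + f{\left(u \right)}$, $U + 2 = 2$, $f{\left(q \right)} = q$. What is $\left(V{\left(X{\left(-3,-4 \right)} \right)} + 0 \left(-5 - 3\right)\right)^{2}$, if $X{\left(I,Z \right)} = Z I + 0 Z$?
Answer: $144$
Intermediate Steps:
$X{\left(I,Z \right)} = I Z$ ($X{\left(I,Z \right)} = I Z + 0 = I Z$)
$U = 0$ ($U = -2 + 2 = 0$)
$V{\left(u \right)} = u$ ($V{\left(u \right)} = 0 + u = u$)
$\left(V{\left(X{\left(-3,-4 \right)} \right)} + 0 \left(-5 - 3\right)\right)^{2} = \left(\left(-3\right) \left(-4\right) + 0 \left(-5 - 3\right)\right)^{2} = \left(12 + 0 \left(-5 - 3\right)\right)^{2} = \left(12 + 0 \left(-8\right)\right)^{2} = \left(12 + 0\right)^{2} = 12^{2} = 144$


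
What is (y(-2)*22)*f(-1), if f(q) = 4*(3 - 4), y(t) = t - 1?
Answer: 264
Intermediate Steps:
y(t) = -1 + t
f(q) = -4 (f(q) = 4*(-1) = -4)
(y(-2)*22)*f(-1) = ((-1 - 2)*22)*(-4) = -3*22*(-4) = -66*(-4) = 264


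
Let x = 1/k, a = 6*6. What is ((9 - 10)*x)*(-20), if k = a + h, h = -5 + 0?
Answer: 20/31 ≈ 0.64516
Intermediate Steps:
a = 36
h = -5
k = 31 (k = 36 - 5 = 31)
x = 1/31 ≈ 0.032258
((9 - 10)*x)*(-20) = ((9 - 10)*(1/31))*(-20) = -1*1/31*(-20) = -1/31*(-20) = 20/31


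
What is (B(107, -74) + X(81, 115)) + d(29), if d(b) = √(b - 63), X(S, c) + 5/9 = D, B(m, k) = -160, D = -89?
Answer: -2246/9 + I*√34 ≈ -249.56 + 5.831*I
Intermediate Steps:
X(S, c) = -806/9 (X(S, c) = -5/9 - 89 = -806/9)
d(b) = √(-63 + b)
(B(107, -74) + X(81, 115)) + d(29) = (-160 - 806/9) + √(-63 + 29) = -2246/9 + √(-34) = -2246/9 + I*√34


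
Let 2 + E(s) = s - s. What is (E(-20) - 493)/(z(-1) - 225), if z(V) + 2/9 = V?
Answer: 4455/2036 ≈ 2.1881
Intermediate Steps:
z(V) = -2/9 + V
E(s) = -2 (E(s) = -2 + (s - s) = -2 + 0 = -2)
(E(-20) - 493)/(z(-1) - 225) = (-2 - 493)/((-2/9 - 1) - 225) = -495/(-11/9 - 225) = -495/(-2036/9) = -495*(-9/2036) = 4455/2036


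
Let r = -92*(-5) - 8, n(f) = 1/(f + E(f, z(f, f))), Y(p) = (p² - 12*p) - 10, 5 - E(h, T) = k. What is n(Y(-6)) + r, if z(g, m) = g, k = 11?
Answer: 41585/92 ≈ 452.01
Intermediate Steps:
E(h, T) = -6 (E(h, T) = 5 - 1*11 = 5 - 11 = -6)
Y(p) = -10 + p² - 12*p
n(f) = 1/(-6 + f) (n(f) = 1/(f - 6) = 1/(-6 + f))
r = 452 (r = 460 - 8 = 452)
n(Y(-6)) + r = 1/(-6 + (-10 + (-6)² - 12*(-6))) + 452 = 1/(-6 + (-10 + 36 + 72)) + 452 = 1/(-6 + 98) + 452 = 1/92 + 452 = 41585/92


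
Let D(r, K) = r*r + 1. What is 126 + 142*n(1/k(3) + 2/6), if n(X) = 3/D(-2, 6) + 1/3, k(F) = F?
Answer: 3878/15 ≈ 258.53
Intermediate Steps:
D(r, K) = 1 + r² (D(r, K) = r² + 1 = 1 + r²)
n(X) = 14/15 (n(X) = 3/(1 + (-2)²) + 1/3 = 3/(1 + 4) + 1*(⅓) = 3/5 + ⅓ = 3*(⅕) + ⅓ = ⅗ + ⅓ = 14/15)
126 + 142*n(1/k(3) + 2/6) = 126 + 142*(14/15) = 126 + 1988/15 = 3878/15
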